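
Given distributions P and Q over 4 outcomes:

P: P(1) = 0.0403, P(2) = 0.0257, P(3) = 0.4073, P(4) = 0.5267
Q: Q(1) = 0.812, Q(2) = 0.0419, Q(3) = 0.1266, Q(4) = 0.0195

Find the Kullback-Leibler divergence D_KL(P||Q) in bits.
2.9986 bits

D_KL(P||Q) = Σ P(x) log₂(P(x)/Q(x))

Computing term by term:
  P(1)·log₂(P(1)/Q(1)) = 0.0403·log₂(0.0403/0.812) = -0.17460
  P(2)·log₂(P(2)/Q(2)) = 0.0257·log₂(0.0257/0.0419) = -0.01812
  P(3)·log₂(P(3)/Q(3)) = 0.4073·log₂(0.4073/0.1266) = 0.68663
  P(4)·log₂(P(4)/Q(4)) = 0.5267·log₂(0.5267/0.0195) = 2.50469

D_KL(P||Q) = -0.17460 - 0.01812 + 0.68663 + 2.50469 = 2.99860 ≈ 2.9986 bits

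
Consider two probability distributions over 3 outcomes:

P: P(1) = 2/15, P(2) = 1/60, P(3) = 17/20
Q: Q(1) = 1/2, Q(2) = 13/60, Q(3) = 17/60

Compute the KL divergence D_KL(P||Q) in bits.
1.0313 bits

D_KL(P||Q) = Σ P(x) log₂(P(x)/Q(x))

Computing term by term:
  P(1)·log₂(P(1)/Q(1)) = (2/15)·log₂((2/15)/(1/2)) = -0.25425
  P(2)·log₂(P(2)/Q(2)) = (1/60)·log₂((1/60)/(13/60)) = -0.06167
  P(3)·log₂(P(3)/Q(3)) = (17/20)·log₂((17/20)/(17/60)) = 1.34722

D_KL(P||Q) = -0.25425 - 0.06167 + 1.34722 = 1.03130 ≈ 1.0313 bits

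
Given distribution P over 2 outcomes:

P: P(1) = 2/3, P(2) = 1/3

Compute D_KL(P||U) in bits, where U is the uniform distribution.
0.0817 bits

U(i) = 1/2 for all i

D_KL(P||U) = Σ P(x) log₂(P(x) / (1/2))
           = Σ P(x) log₂(P(x)) + log₂(2)
           = log₂(2) - H(P)

H(P) = -Σ P(x) log₂(P(x)):
  -P(1)·log₂(P(1)) = -(2/3)·log₂(2/3) = 0.38998
  -P(2)·log₂(P(2)) = -(1/3)·log₂(1/3) = 0.52832
H(P) = 0.38998 + 0.52832 = 0.91830 bits

log₂(2) = 1.00000 bits

D_KL(P||U) = 1.00000 - 0.91830 = 0.08170 ≈ 0.0817 bits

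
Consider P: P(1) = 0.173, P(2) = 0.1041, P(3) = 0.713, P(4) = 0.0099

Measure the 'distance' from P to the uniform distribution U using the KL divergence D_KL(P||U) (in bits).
0.8085 bits

U(i) = 1/4 for all i

D_KL(P||U) = Σ P(x) log₂(P(x) / (1/4))
           = Σ P(x) log₂(P(x)) + log₂(4)
           = log₂(4) - H(P)

H(P) = -Σ P(x) log₂(P(x)):
  -P(1)·log₂(P(1)) = -(0.173)·log₂(0.173) = 0.43789
  -P(2)·log₂(P(2)) = -(0.1041)·log₂(0.1041) = 0.33978
  -P(3)·log₂(P(3)) = -(0.713)·log₂(0.713) = 0.34796
  -P(4)·log₂(P(4)) = -(0.0099)·log₂(0.0099) = 0.06592
H(P) = 0.43789 + 0.33978 + 0.34796 + 0.06592 = 1.19155 bits

log₂(4) = 2.00000 bits

D_KL(P||U) = 2.00000 - 1.19155 = 0.80845 ≈ 0.8085 bits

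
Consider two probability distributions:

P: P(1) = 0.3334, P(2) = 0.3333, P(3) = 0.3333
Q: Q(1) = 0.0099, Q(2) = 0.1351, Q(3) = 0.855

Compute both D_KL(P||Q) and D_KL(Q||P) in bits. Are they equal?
D_KL(P||Q) = 1.6728 bits, D_KL(Q||P) = 0.9358 bits. No, they are not equal.

D_KL(P||Q) = Σ P(x) log₂(P(x)/Q(x))

Computing term by term:
  P(1)·log₂(P(1)/Q(1)) = 0.3334·log₂(0.3334/0.0099) = 1.69157
  P(2)·log₂(P(2)/Q(2)) = 0.3333·log₂(0.3333/0.1351) = 0.43422
  P(3)·log₂(P(3)/Q(3)) = 0.3333·log₂(0.3333/0.855) = -0.45299

D_KL(P||Q) = 1.69157 + 0.43422 - 0.45299 = 1.67280 ≈ 1.6728 bits

D_KL(Q||P) = Σ Q(x) log₂(Q(x)/P(x))

Computing term by term:
  Q(1)·log₂(Q(1)/P(1)) = 0.0099·log₂(0.0099/0.3334) = -0.05023
  Q(2)·log₂(Q(2)/P(2)) = 0.1351·log₂(0.1351/0.3333) = -0.17601
  Q(3)·log₂(Q(3)/P(3)) = 0.855·log₂(0.855/0.3333) = 1.16203

D_KL(Q||P) = -0.05023 - 0.17601 + 1.16203 = 0.93579 ≈ 0.9358 bits

These are NOT equal (difference: 0.7370 bits). KL divergence is asymmetric: D_KL(P||Q) ≠ D_KL(Q||P) in general.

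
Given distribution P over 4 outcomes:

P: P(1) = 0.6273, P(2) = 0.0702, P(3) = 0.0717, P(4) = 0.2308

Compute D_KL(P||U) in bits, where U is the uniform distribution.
0.5481 bits

U(i) = 1/4 for all i

D_KL(P||U) = Σ P(x) log₂(P(x) / (1/4))
           = Σ P(x) log₂(P(x)) + log₂(4)
           = log₂(4) - H(P)

H(P) = -Σ P(x) log₂(P(x)):
  -P(1)·log₂(P(1)) = -(0.6273)·log₂(0.6273) = 0.42203
  -P(2)·log₂(P(2)) = -(0.0702)·log₂(0.0702) = 0.26903
  -P(3)·log₂(P(3)) = -(0.0717)·log₂(0.0717) = 0.27260
  -P(4)·log₂(P(4)) = -(0.2308)·log₂(0.2308) = 0.48821
H(P) = 0.42203 + 0.26903 + 0.27260 + 0.48821 = 1.45187 bits

log₂(4) = 2.00000 bits

D_KL(P||U) = 2.00000 - 1.45187 = 0.54813 ≈ 0.5481 bits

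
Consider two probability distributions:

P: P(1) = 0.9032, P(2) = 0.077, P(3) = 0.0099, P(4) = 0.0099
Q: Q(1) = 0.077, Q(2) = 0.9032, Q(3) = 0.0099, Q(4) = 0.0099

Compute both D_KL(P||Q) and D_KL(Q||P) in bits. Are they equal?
D_KL(P||Q) = 2.9348 bits, D_KL(Q||P) = 2.9348 bits. Yes, in this case they are equal (although KL divergence is not symmetric in general).

D_KL(P||Q) = Σ P(x) log₂(P(x)/Q(x))

Computing term by term:
  P(1)·log₂(P(1)/Q(1)) = 0.9032·log₂(0.9032/0.077) = 3.20827
  P(2)·log₂(P(2)/Q(2)) = 0.077·log₂(0.077/0.9032) = -0.27351
  P(3)·log₂(P(3)/Q(3)) = 0.0099·log₂(0.0099/0.0099) = 0.00000
  P(4)·log₂(P(4)/Q(4)) = 0.0099·log₂(0.0099/0.0099) = 0.00000

D_KL(P||Q) = 3.20827 - 0.27351 + 0.00000 + 0.00000 = 2.93476 ≈ 2.9348 bits

D_KL(Q||P) = Σ Q(x) log₂(Q(x)/P(x))

Computing term by term:
  Q(1)·log₂(Q(1)/P(1)) = 0.077·log₂(0.077/0.9032) = -0.27351
  Q(2)·log₂(Q(2)/P(2)) = 0.9032·log₂(0.9032/0.077) = 3.20827
  Q(3)·log₂(Q(3)/P(3)) = 0.0099·log₂(0.0099/0.0099) = 0.00000
  Q(4)·log₂(Q(4)/P(4)) = 0.0099·log₂(0.0099/0.0099) = 0.00000

D_KL(Q||P) = -0.27351 + 3.20827 + 0.00000 + 0.00000 = 2.93476 ≈ 2.9348 bits

These ARE equal here. Q is P with outcomes relabeled (Q(1) = P(2), Q(2) = P(1), Q(3) = P(4), Q(4) = P(3)) by a relabeling that is its own inverse, so the two sums contain exactly the same terms in a different order. This is a special case — KL divergence is not symmetric in general: D_KL(P||Q) ≠ D_KL(Q||P) for most P, Q.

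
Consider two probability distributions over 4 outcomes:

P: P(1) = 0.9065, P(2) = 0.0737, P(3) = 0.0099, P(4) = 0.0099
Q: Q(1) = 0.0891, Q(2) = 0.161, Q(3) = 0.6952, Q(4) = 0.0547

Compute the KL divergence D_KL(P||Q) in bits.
2.8657 bits

D_KL(P||Q) = Σ P(x) log₂(P(x)/Q(x))

Computing term by term:
  P(1)·log₂(P(1)/Q(1)) = 0.9065·log₂(0.9065/0.0891) = 3.03388
  P(2)·log₂(P(2)/Q(2)) = 0.0737·log₂(0.0737/0.161) = -0.08308
  P(3)·log₂(P(3)/Q(3)) = 0.0099·log₂(0.0099/0.6952) = -0.06073
  P(4)·log₂(P(4)/Q(4)) = 0.0099·log₂(0.0099/0.0547) = -0.02441

D_KL(P||Q) = 3.03388 - 0.08308 - 0.06073 - 0.02441 = 2.86566 ≈ 2.8657 bits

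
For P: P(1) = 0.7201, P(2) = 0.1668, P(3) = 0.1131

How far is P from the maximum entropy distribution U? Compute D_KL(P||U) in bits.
0.4572 bits

U(i) = 1/3 for all i

D_KL(P||U) = Σ P(x) log₂(P(x) / (1/3))
           = Σ P(x) log₂(P(x)) + log₂(3)
           = log₂(3) - H(P)

H(P) = -Σ P(x) log₂(P(x)):
  -P(1)·log₂(P(1)) = -(0.7201)·log₂(0.7201) = 0.34113
  -P(2)·log₂(P(2)) = -(0.1668)·log₂(0.1668) = 0.43098
  -P(3)·log₂(P(3)) = -(0.1131)·log₂(0.1131) = 0.35562
H(P) = 0.34113 + 0.43098 + 0.35562 = 1.12773 bits

log₂(3) = 1.58496 bits

D_KL(P||U) = 1.58496 - 1.12773 = 0.45723 ≈ 0.4572 bits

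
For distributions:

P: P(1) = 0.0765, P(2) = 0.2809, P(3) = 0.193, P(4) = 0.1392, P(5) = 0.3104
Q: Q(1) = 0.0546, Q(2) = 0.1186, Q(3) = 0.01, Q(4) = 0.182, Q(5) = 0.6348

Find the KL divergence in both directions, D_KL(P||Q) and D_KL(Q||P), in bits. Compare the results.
D_KL(P||Q) = 0.8366 bits, D_KL(Q||P) = 0.5088 bits. D_KL(P||Q) is larger than D_KL(Q||P) by 0.3278 bits; the two directions differ.

D_KL(P||Q) = Σ P(x) log₂(P(x)/Q(x))

Computing term by term:
  P(1)·log₂(P(1)/Q(1)) = 0.0765·log₂(0.0765/0.0546) = 0.03722
  P(2)·log₂(P(2)/Q(2)) = 0.2809·log₂(0.2809/0.1186) = 0.34943
  P(3)·log₂(P(3)/Q(3)) = 0.193·log₂(0.193/0.01) = 0.82421
  P(4)·log₂(P(4)/Q(4)) = 0.1392·log₂(0.1392/0.182) = -0.05384
  P(5)·log₂(P(5)/Q(5)) = 0.3104·log₂(0.3104/0.6348) = -0.32039

D_KL(P||Q) = 0.03722 + 0.34943 + 0.82421 - 0.05384 - 0.32039 = 0.83663 ≈ 0.8366 bits

D_KL(Q||P) = Σ Q(x) log₂(Q(x)/P(x))

Computing term by term:
  Q(1)·log₂(Q(1)/P(1)) = 0.0546·log₂(0.0546/0.0765) = -0.02657
  Q(2)·log₂(Q(2)/P(2)) = 0.1186·log₂(0.1186/0.2809) = -0.14753
  Q(3)·log₂(Q(3)/P(3)) = 0.01·log₂(0.01/0.193) = -0.04271
  Q(4)·log₂(Q(4)/P(4)) = 0.182·log₂(0.182/0.1392) = 0.07039
  Q(5)·log₂(Q(5)/P(5)) = 0.6348·log₂(0.6348/0.3104) = 0.65522

D_KL(Q||P) = -0.02657 - 0.14753 - 0.04271 + 0.07039 + 0.65522 = 0.50880 ≈ 0.5088 bits

These are NOT equal (difference: 0.3278 bits). KL divergence is asymmetric: D_KL(P||Q) ≠ D_KL(Q||P) in general.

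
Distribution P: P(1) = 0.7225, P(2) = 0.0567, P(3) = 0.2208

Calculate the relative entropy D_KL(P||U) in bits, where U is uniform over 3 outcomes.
0.5302 bits

U(i) = 1/3 for all i

D_KL(P||U) = Σ P(x) log₂(P(x) / (1/3))
           = Σ P(x) log₂(P(x)) + log₂(3)
           = log₂(3) - H(P)

H(P) = -Σ P(x) log₂(P(x)):
  -P(1)·log₂(P(1)) = -(0.7225)·log₂(0.7225) = 0.33880
  -P(2)·log₂(P(2)) = -(0.0567)·log₂(0.0567) = 0.23477
  -P(3)·log₂(P(3)) = -(0.2208)·log₂(0.2208) = 0.48116
H(P) = 0.33880 + 0.23477 + 0.48116 = 1.05473 bits

log₂(3) = 1.58496 bits

D_KL(P||U) = 1.58496 - 1.05473 = 0.53023 ≈ 0.5302 bits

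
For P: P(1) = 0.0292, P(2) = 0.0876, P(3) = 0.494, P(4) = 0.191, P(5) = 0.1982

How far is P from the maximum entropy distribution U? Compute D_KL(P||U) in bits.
0.4438 bits

U(i) = 1/5 for all i

D_KL(P||U) = Σ P(x) log₂(P(x) / (1/5))
           = Σ P(x) log₂(P(x)) + log₂(5)
           = log₂(5) - H(P)

H(P) = -Σ P(x) log₂(P(x)):
  -P(1)·log₂(P(1)) = -(0.0292)·log₂(0.0292) = 0.14886
  -P(2)·log₂(P(2)) = -(0.0876)·log₂(0.0876) = 0.30773
  -P(3)·log₂(P(3)) = -(0.494)·log₂(0.494) = 0.50260
  -P(4)·log₂(P(4)) = -(0.191)·log₂(0.191) = 0.45618
  -P(5)·log₂(P(5)) = -(0.1982)·log₂(0.1982) = 0.46279
H(P) = 0.14886 + 0.30773 + 0.50260 + 0.45618 + 0.46279 = 1.87816 bits

log₂(5) = 2.32193 bits

D_KL(P||U) = 2.32193 - 1.87816 = 0.44377 ≈ 0.4438 bits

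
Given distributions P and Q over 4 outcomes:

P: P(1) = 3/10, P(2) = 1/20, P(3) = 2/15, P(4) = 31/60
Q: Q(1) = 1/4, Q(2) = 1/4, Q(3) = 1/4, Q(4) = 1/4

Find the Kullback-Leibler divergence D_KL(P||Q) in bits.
0.3830 bits

D_KL(P||Q) = Σ P(x) log₂(P(x)/Q(x))

Computing term by term:
  P(1)·log₂(P(1)/Q(1)) = (3/10)·log₂((3/10)/(1/4)) = 0.07891
  P(2)·log₂(P(2)/Q(2)) = (1/20)·log₂((1/20)/(1/4)) = -0.11610
  P(3)·log₂(P(3)/Q(3)) = (2/15)·log₂((2/15)/(1/4)) = -0.12092
  P(4)·log₂(P(4)/Q(4)) = (31/60)·log₂((31/60)/(1/4)) = 0.54111

D_KL(P||Q) = 0.07891 - 0.11610 - 0.12092 + 0.54111 = 0.38300 ≈ 0.3830 bits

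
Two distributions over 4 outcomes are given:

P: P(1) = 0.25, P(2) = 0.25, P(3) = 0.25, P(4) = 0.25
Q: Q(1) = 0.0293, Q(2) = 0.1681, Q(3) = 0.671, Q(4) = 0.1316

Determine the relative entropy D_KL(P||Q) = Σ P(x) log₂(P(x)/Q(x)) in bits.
0.7917 bits

D_KL(P||Q) = Σ P(x) log₂(P(x)/Q(x))

Computing term by term:
  P(1)·log₂(P(1)/Q(1)) = 0.25·log₂(0.25/0.0293) = 0.77324
  P(2)·log₂(P(2)/Q(2)) = 0.25·log₂(0.25/0.1681) = 0.14315
  P(3)·log₂(P(3)/Q(3)) = 0.25·log₂(0.25/0.671) = -0.35610
  P(4)·log₂(P(4)/Q(4)) = 0.25·log₂(0.25/0.1316) = 0.23144

D_KL(P||Q) = 0.77324 + 0.14315 - 0.35610 + 0.23144 = 0.79173 ≈ 0.7917 bits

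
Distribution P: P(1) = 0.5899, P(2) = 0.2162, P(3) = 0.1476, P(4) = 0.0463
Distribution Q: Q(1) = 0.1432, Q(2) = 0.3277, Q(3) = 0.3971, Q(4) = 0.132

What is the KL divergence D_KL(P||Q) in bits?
0.7944 bits

D_KL(P||Q) = Σ P(x) log₂(P(x)/Q(x))

Computing term by term:
  P(1)·log₂(P(1)/Q(1)) = 0.5899·log₂(0.5899/0.1432) = 1.20483
  P(2)·log₂(P(2)/Q(2)) = 0.2162·log₂(0.2162/0.3277) = -0.12972
  P(3)·log₂(P(3)/Q(3)) = 0.1476·log₂(0.1476/0.3971) = -0.21074
  P(4)·log₂(P(4)/Q(4)) = 0.0463·log₂(0.0463/0.132) = -0.06998

D_KL(P||Q) = 1.20483 - 0.12972 - 0.21074 - 0.06998 = 0.79439 ≈ 0.7944 bits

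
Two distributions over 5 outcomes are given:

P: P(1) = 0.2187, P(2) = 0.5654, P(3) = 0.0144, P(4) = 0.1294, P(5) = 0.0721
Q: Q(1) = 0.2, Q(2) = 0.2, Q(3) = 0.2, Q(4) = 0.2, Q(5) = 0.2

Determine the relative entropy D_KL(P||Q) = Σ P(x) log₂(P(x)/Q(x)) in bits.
0.6338 bits

D_KL(P||Q) = Σ P(x) log₂(P(x)/Q(x))

Computing term by term:
  P(1)·log₂(P(1)/Q(1)) = 0.2187·log₂(0.2187/0.2) = 0.02820
  P(2)·log₂(P(2)/Q(2)) = 0.5654·log₂(0.5654/0.2) = 0.84769
  P(3)·log₂(P(3)/Q(3)) = 0.0144·log₂(0.0144/0.2) = -0.05466
  P(4)·log₂(P(4)/Q(4)) = 0.1294·log₂(0.1294/0.2) = -0.08128
  P(5)·log₂(P(5)/Q(5)) = 0.0721·log₂(0.0721/0.2) = -0.10613

D_KL(P||Q) = 0.02820 + 0.84769 - 0.05466 - 0.08128 - 0.10613 = 0.63382 ≈ 0.6338 bits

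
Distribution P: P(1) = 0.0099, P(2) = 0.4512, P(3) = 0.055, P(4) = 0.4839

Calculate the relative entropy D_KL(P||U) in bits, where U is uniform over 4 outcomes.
0.6791 bits

U(i) = 1/4 for all i

D_KL(P||U) = Σ P(x) log₂(P(x) / (1/4))
           = Σ P(x) log₂(P(x)) + log₂(4)
           = log₂(4) - H(P)

H(P) = -Σ P(x) log₂(P(x)):
  -P(1)·log₂(P(1)) = -(0.0099)·log₂(0.0099) = 0.06592
  -P(2)·log₂(P(2)) = -(0.4512)·log₂(0.4512) = 0.51805
  -P(3)·log₂(P(3)) = -(0.055)·log₂(0.055) = 0.23014
  -P(4)·log₂(P(4)) = -(0.4839)·log₂(0.4839) = 0.50675
H(P) = 0.06592 + 0.51805 + 0.23014 + 0.50675 = 1.32086 bits

log₂(4) = 2.00000 bits

D_KL(P||U) = 2.00000 - 1.32086 = 0.67914 ≈ 0.6791 bits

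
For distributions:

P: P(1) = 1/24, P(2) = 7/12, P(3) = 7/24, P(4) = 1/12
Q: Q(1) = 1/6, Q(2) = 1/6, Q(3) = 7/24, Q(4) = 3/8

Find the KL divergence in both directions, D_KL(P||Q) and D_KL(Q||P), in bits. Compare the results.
D_KL(P||Q) = 0.7901 bits, D_KL(Q||P) = 0.8458 bits. D_KL(Q||P) is larger than D_KL(P||Q) by 0.0557 bits; the two directions differ.

D_KL(P||Q) = Σ P(x) log₂(P(x)/Q(x))

Computing term by term:
  P(1)·log₂(P(1)/Q(1)) = (1/24)·log₂((1/24)/(1/6)) = -0.08333
  P(2)·log₂(P(2)/Q(2)) = (7/12)·log₂((7/12)/(1/6)) = 1.05429
  P(3)·log₂(P(3)/Q(3)) = (7/24)·log₂((7/24)/(7/24)) = 0.00000
  P(4)·log₂(P(4)/Q(4)) = (1/12)·log₂((1/12)/(3/8)) = -0.18083

D_KL(P||Q) = -0.08333 + 1.05429 + 0.00000 - 0.18083 = 0.79013 ≈ 0.7901 bits

D_KL(Q||P) = Σ Q(x) log₂(Q(x)/P(x))

Computing term by term:
  Q(1)·log₂(Q(1)/P(1)) = (1/6)·log₂((1/6)/(1/24)) = 0.33333
  Q(2)·log₂(Q(2)/P(2)) = (1/6)·log₂((1/6)/(7/12)) = -0.30123
  Q(3)·log₂(Q(3)/P(3)) = (7/24)·log₂((7/24)/(7/24)) = 0.00000
  Q(4)·log₂(Q(4)/P(4)) = (3/8)·log₂((3/8)/(1/12)) = 0.81372

D_KL(Q||P) = 0.33333 - 0.30123 + 0.00000 + 0.81372 = 0.84582 ≈ 0.8458 bits

These are NOT equal (difference: 0.0557 bits). KL divergence is asymmetric: D_KL(P||Q) ≠ D_KL(Q||P) in general.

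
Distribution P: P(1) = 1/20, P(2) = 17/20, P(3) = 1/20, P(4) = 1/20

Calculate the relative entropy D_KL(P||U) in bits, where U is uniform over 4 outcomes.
1.1524 bits

U(i) = 1/4 for all i

D_KL(P||U) = Σ P(x) log₂(P(x) / (1/4))
           = Σ P(x) log₂(P(x)) + log₂(4)
           = log₂(4) - H(P)

H(P) = -Σ P(x) log₂(P(x)):
  -P(1)·log₂(P(1)) = -(1/20)·log₂(1/20) = 0.21610
  -P(2)·log₂(P(2)) = -(17/20)·log₂(17/20) = 0.19930
  -P(3)·log₂(P(3)) = -(1/20)·log₂(1/20) = 0.21610
  -P(4)·log₂(P(4)) = -(1/20)·log₂(1/20) = 0.21610
H(P) = 0.21610 + 0.19930 + 0.21610 + 0.21610 = 0.84760 bits

log₂(4) = 2.00000 bits

D_KL(P||U) = 2.00000 - 0.84760 = 1.15240 ≈ 1.1524 bits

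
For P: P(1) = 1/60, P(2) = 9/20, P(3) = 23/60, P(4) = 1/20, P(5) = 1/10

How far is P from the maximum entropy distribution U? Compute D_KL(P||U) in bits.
0.6265 bits

U(i) = 1/5 for all i

D_KL(P||U) = Σ P(x) log₂(P(x) / (1/5))
           = Σ P(x) log₂(P(x)) + log₂(5)
           = log₂(5) - H(P)

H(P) = -Σ P(x) log₂(P(x)):
  -P(1)·log₂(P(1)) = -(1/60)·log₂(1/60) = 0.09845
  -P(2)·log₂(P(2)) = -(9/20)·log₂(9/20) = 0.51840
  -P(3)·log₂(P(3)) = -(23/60)·log₂(23/60) = 0.53028
  -P(4)·log₂(P(4)) = -(1/20)·log₂(1/20) = 0.21610
  -P(5)·log₂(P(5)) = -(1/10)·log₂(1/10) = 0.33219
H(P) = 0.09845 + 0.51840 + 0.53028 + 0.21610 + 0.33219 = 1.69542 bits

log₂(5) = 2.32193 bits

D_KL(P||U) = 2.32193 - 1.69542 = 0.62651 ≈ 0.6265 bits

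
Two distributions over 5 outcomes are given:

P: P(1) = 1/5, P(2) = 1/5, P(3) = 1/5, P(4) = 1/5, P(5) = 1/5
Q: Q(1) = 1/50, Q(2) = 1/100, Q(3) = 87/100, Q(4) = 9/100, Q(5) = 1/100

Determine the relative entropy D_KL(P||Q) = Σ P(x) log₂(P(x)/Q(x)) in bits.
2.1994 bits

D_KL(P||Q) = Σ P(x) log₂(P(x)/Q(x))

Computing term by term:
  P(1)·log₂(P(1)/Q(1)) = (1/5)·log₂((1/5)/(1/50)) = 0.66439
  P(2)·log₂(P(2)/Q(2)) = (1/5)·log₂((1/5)/(1/100)) = 0.86439
  P(3)·log₂(P(3)/Q(3)) = (1/5)·log₂((1/5)/(87/100)) = -0.42420
  P(4)·log₂(P(4)/Q(4)) = (1/5)·log₂((1/5)/(9/100)) = 0.23040
  P(5)·log₂(P(5)/Q(5)) = (1/5)·log₂((1/5)/(1/100)) = 0.86439

D_KL(P||Q) = 0.66439 + 0.86439 - 0.42420 + 0.23040 + 0.86439 = 2.19937 ≈ 2.1994 bits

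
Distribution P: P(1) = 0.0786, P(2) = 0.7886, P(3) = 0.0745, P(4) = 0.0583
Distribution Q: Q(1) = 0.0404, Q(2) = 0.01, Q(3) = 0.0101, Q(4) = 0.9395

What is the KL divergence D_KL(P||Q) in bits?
5.0256 bits

D_KL(P||Q) = Σ P(x) log₂(P(x)/Q(x))

Computing term by term:
  P(1)·log₂(P(1)/Q(1)) = 0.0786·log₂(0.0786/0.0404) = 0.07547
  P(2)·log₂(P(2)/Q(2)) = 0.7886·log₂(0.7886/0.01) = 4.96914
  P(3)·log₂(P(3)/Q(3)) = 0.0745·log₂(0.0745/0.0101) = 0.21477
  P(4)·log₂(P(4)/Q(4)) = 0.0583·log₂(0.0583/0.9395) = -0.23380

D_KL(P||Q) = 0.07547 + 4.96914 + 0.21477 - 0.23380 = 5.02558 ≈ 5.0256 bits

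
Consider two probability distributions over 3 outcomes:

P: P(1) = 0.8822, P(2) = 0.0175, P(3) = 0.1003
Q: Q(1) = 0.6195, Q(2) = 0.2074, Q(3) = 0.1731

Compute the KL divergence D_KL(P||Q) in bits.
0.3085 bits

D_KL(P||Q) = Σ P(x) log₂(P(x)/Q(x))

Computing term by term:
  P(1)·log₂(P(1)/Q(1)) = 0.8822·log₂(0.8822/0.6195) = 0.44992
  P(2)·log₂(P(2)/Q(2)) = 0.0175·log₂(0.0175/0.2074) = -0.06242
  P(3)·log₂(P(3)/Q(3)) = 0.1003·log₂(0.1003/0.1731) = -0.07896

D_KL(P||Q) = 0.44992 - 0.06242 - 0.07896 = 0.30854 ≈ 0.3085 bits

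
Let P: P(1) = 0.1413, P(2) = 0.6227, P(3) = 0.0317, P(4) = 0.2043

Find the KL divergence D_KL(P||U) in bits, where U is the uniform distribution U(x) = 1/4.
0.5496 bits

U(i) = 1/4 for all i

D_KL(P||U) = Σ P(x) log₂(P(x) / (1/4))
           = Σ P(x) log₂(P(x)) + log₂(4)
           = log₂(4) - H(P)

H(P) = -Σ P(x) log₂(P(x)):
  -P(1)·log₂(P(1)) = -(0.1413)·log₂(0.1413) = 0.39891
  -P(2)·log₂(P(2)) = -(0.6227)·log₂(0.6227) = 0.42555
  -P(3)·log₂(P(3)) = -(0.0317)·log₂(0.0317) = 0.15785
  -P(4)·log₂(P(4)) = -(0.2043)·log₂(0.2043) = 0.46810
H(P) = 0.39891 + 0.42555 + 0.15785 + 0.46810 = 1.45041 bits

log₂(4) = 2.00000 bits

D_KL(P||U) = 2.00000 - 1.45041 = 0.54959 ≈ 0.5496 bits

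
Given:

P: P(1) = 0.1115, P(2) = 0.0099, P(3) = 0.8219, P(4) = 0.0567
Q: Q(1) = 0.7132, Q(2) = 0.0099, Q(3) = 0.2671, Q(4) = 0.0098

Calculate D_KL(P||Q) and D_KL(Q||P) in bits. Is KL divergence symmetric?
D_KL(P||Q) = 1.1779 bits, D_KL(Q||P) = 1.4515 bits. No, KL divergence is not symmetric.

D_KL(P||Q) = Σ P(x) log₂(P(x)/Q(x))

Computing term by term:
  P(1)·log₂(P(1)/Q(1)) = 0.1115·log₂(0.1115/0.7132) = -0.29851
  P(2)·log₂(P(2)/Q(2)) = 0.0099·log₂(0.0099/0.0099) = 0.00000
  P(3)·log₂(P(3)/Q(3)) = 0.8219·log₂(0.8219/0.2671) = 1.33278
  P(4)·log₂(P(4)/Q(4)) = 0.0567·log₂(0.0567/0.0098) = 0.14359

D_KL(P||Q) = -0.29851 + 0.00000 + 1.33278 + 0.14359 = 1.17786 ≈ 1.1779 bits

D_KL(Q||P) = Σ Q(x) log₂(Q(x)/P(x))

Computing term by term:
  Q(1)·log₂(Q(1)/P(1)) = 0.7132·log₂(0.7132/0.1115) = 1.90942
  Q(2)·log₂(Q(2)/P(2)) = 0.0099·log₂(0.0099/0.0099) = 0.00000
  Q(3)·log₂(Q(3)/P(3)) = 0.2671·log₂(0.2671/0.8219) = -0.43312
  Q(4)·log₂(Q(4)/P(4)) = 0.0098·log₂(0.0098/0.0567) = -0.02482

D_KL(Q||P) = 1.90942 + 0.00000 - 0.43312 - 0.02482 = 1.45148 ≈ 1.4515 bits

These are NOT equal (difference: 0.2736 bits). KL divergence is asymmetric: D_KL(P||Q) ≠ D_KL(Q||P) in general.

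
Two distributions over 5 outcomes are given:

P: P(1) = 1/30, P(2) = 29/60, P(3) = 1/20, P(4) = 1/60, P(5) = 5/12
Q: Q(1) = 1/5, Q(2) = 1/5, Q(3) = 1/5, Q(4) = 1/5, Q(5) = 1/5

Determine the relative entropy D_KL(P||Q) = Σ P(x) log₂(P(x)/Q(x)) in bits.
0.8106 bits

D_KL(P||Q) = Σ P(x) log₂(P(x)/Q(x))

Computing term by term:
  P(1)·log₂(P(1)/Q(1)) = (1/30)·log₂((1/30)/(1/5)) = -0.08617
  P(2)·log₂(P(2)/Q(2)) = (29/60)·log₂((29/60)/(1/5)) = 0.61529
  P(3)·log₂(P(3)/Q(3)) = (1/20)·log₂((1/20)/(1/5)) = -0.10000
  P(4)·log₂(P(4)/Q(4)) = (1/60)·log₂((1/60)/(1/5)) = -0.05975
  P(5)·log₂(P(5)/Q(5)) = (5/12)·log₂((5/12)/(1/5)) = 0.44121

D_KL(P||Q) = -0.08617 + 0.61529 - 0.10000 - 0.05975 + 0.44121 = 0.81058 ≈ 0.8106 bits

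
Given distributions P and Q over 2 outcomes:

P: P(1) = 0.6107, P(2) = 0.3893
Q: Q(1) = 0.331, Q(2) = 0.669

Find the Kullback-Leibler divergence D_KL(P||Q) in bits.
0.2355 bits

D_KL(P||Q) = Σ P(x) log₂(P(x)/Q(x))

Computing term by term:
  P(1)·log₂(P(1)/Q(1)) = 0.6107·log₂(0.6107/0.331) = 0.53963
  P(2)·log₂(P(2)/Q(2)) = 0.3893·log₂(0.3893/0.669) = -0.30409

D_KL(P||Q) = 0.53963 - 0.30409 = 0.23554 ≈ 0.2355 bits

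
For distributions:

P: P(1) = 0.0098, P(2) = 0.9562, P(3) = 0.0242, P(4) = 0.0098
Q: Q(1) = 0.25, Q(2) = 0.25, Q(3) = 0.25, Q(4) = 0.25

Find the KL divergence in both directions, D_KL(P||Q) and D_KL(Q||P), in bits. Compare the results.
D_KL(P||Q) = 1.6775 bits, D_KL(Q||P) = 2.6949 bits. D_KL(Q||P) is larger than D_KL(P||Q) by 1.0174 bits; the two directions differ.

D_KL(P||Q) = Σ P(x) log₂(P(x)/Q(x))

Computing term by term:
  P(1)·log₂(P(1)/Q(1)) = 0.0098·log₂(0.0098/0.25) = -0.04580
  P(2)·log₂(P(2)/Q(2)) = 0.9562·log₂(0.9562/0.25) = 1.85061
  P(3)·log₂(P(3)/Q(3)) = 0.0242·log₂(0.0242/0.25) = -0.08153
  P(4)·log₂(P(4)/Q(4)) = 0.0098·log₂(0.0098/0.25) = -0.04580

D_KL(P||Q) = -0.04580 + 1.85061 - 0.08153 - 0.04580 = 1.67748 ≈ 1.6775 bits

D_KL(Q||P) = Σ Q(x) log₂(Q(x)/P(x))

Computing term by term:
  Q(1)·log₂(Q(1)/P(1)) = 0.25·log₂(0.25/0.0098) = 1.16825
  Q(2)·log₂(Q(2)/P(2)) = 0.25·log₂(0.25/0.9562) = -0.48385
  Q(3)·log₂(Q(3)/P(3)) = 0.25·log₂(0.25/0.0242) = 0.84221
  Q(4)·log₂(Q(4)/P(4)) = 0.25·log₂(0.25/0.0098) = 1.16825

D_KL(Q||P) = 1.16825 - 0.48385 + 0.84221 + 1.16825 = 2.69486 ≈ 2.6949 bits

These are NOT equal (difference: 1.0174 bits). KL divergence is asymmetric: D_KL(P||Q) ≠ D_KL(Q||P) in general.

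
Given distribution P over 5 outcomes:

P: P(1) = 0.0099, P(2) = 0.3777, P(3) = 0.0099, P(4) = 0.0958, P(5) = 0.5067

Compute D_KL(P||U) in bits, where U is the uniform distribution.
0.8384 bits

U(i) = 1/5 for all i

D_KL(P||U) = Σ P(x) log₂(P(x) / (1/5))
           = Σ P(x) log₂(P(x)) + log₂(5)
           = log₂(5) - H(P)

H(P) = -Σ P(x) log₂(P(x)):
  -P(1)·log₂(P(1)) = -(0.0099)·log₂(0.0099) = 0.06592
  -P(2)·log₂(P(2)) = -(0.3777)·log₂(0.3777) = 0.53055
  -P(3)·log₂(P(3)) = -(0.0099)·log₂(0.0099) = 0.06592
  -P(4)·log₂(P(4)) = -(0.0958)·log₂(0.0958) = 0.32417
  -P(5)·log₂(P(5)) = -(0.5067)·log₂(0.5067) = 0.49697
H(P) = 0.06592 + 0.53055 + 0.06592 + 0.32417 + 0.49697 = 1.48353 bits

log₂(5) = 2.32193 bits

D_KL(P||U) = 2.32193 - 1.48353 = 0.83840 ≈ 0.8384 bits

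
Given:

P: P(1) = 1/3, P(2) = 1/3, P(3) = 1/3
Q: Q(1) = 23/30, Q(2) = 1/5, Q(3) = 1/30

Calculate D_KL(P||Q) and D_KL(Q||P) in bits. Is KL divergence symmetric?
D_KL(P||Q) = 0.9524 bits, D_KL(Q||P) = 0.6631 bits. No, KL divergence is not symmetric.

D_KL(P||Q) = Σ P(x) log₂(P(x)/Q(x))

Computing term by term:
  P(1)·log₂(P(1)/Q(1)) = (1/3)·log₂((1/3)/(23/30)) = -0.40054
  P(2)·log₂(P(2)/Q(2)) = (1/3)·log₂((1/3)/(1/5)) = 0.24566
  P(3)·log₂(P(3)/Q(3)) = (1/3)·log₂((1/3)/(1/30)) = 1.10731

D_KL(P||Q) = -0.40054 + 0.24566 + 1.10731 = 0.95243 ≈ 0.9524 bits

D_KL(Q||P) = Σ Q(x) log₂(Q(x)/P(x))

Computing term by term:
  Q(1)·log₂(Q(1)/P(1)) = (23/30)·log₂((23/30)/(1/3)) = 0.92125
  Q(2)·log₂(Q(2)/P(2)) = (1/5)·log₂((1/5)/(1/3)) = -0.14739
  Q(3)·log₂(Q(3)/P(3)) = (1/30)·log₂((1/30)/(1/3)) = -0.11073

D_KL(Q||P) = 0.92125 - 0.14739 - 0.11073 = 0.66313 ≈ 0.6631 bits

These are NOT equal (difference: 0.2893 bits). KL divergence is asymmetric: D_KL(P||Q) ≠ D_KL(Q||P) in general.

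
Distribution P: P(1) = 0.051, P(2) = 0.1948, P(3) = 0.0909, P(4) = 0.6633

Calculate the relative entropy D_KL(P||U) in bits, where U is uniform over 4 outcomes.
0.6140 bits

U(i) = 1/4 for all i

D_KL(P||U) = Σ P(x) log₂(P(x) / (1/4))
           = Σ P(x) log₂(P(x)) + log₂(4)
           = log₂(4) - H(P)

H(P) = -Σ P(x) log₂(P(x)):
  -P(1)·log₂(P(1)) = -(0.051)·log₂(0.051) = 0.21896
  -P(2)·log₂(P(2)) = -(0.1948)·log₂(0.1948) = 0.45972
  -P(3)·log₂(P(3)) = -(0.0909)·log₂(0.0909) = 0.31448
  -P(4)·log₂(P(4)) = -(0.6633)·log₂(0.6633) = 0.39285
H(P) = 0.21896 + 0.45972 + 0.31448 + 0.39285 = 1.38601 bits

log₂(4) = 2.00000 bits

D_KL(P||U) = 2.00000 - 1.38601 = 0.61399 ≈ 0.6140 bits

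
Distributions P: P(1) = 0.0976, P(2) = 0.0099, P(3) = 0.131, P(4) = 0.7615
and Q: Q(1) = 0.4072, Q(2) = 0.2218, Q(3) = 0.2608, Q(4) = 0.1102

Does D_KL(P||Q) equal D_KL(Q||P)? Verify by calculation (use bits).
D_KL(P||Q) = 1.7479 bits, D_KL(Q||P) = 1.7858 bits. No — D_KL(P||Q) ≠ D_KL(Q||P) for this pair.

D_KL(P||Q) = Σ P(x) log₂(P(x)/Q(x))

Computing term by term:
  P(1)·log₂(P(1)/Q(1)) = 0.0976·log₂(0.0976/0.4072) = -0.20113
  P(2)·log₂(P(2)/Q(2)) = 0.0099·log₂(0.0099/0.2218) = -0.04441
  P(3)·log₂(P(3)/Q(3)) = 0.131·log₂(0.131/0.2608) = -0.13013
  P(4)·log₂(P(4)/Q(4)) = 0.7615·log₂(0.7615/0.1102) = 2.12361

D_KL(P||Q) = -0.20113 - 0.04441 - 0.13013 + 2.12361 = 1.74794 ≈ 1.7479 bits

D_KL(Q||P) = Σ Q(x) log₂(Q(x)/P(x))

Computing term by term:
  Q(1)·log₂(Q(1)/P(1)) = 0.4072·log₂(0.4072/0.0976) = 0.83915
  Q(2)·log₂(Q(2)/P(2)) = 0.2218·log₂(0.2218/0.0099) = 0.99493
  Q(3)·log₂(Q(3)/P(3)) = 0.2608·log₂(0.2608/0.131) = 0.25907
  Q(4)·log₂(Q(4)/P(4)) = 0.1102·log₂(0.1102/0.7615) = -0.30732

D_KL(Q||P) = 0.83915 + 0.99493 + 0.25907 - 0.30732 = 1.78583 ≈ 1.7858 bits

These are NOT equal (difference: 0.0379 bits). KL divergence is asymmetric: D_KL(P||Q) ≠ D_KL(Q||P) in general.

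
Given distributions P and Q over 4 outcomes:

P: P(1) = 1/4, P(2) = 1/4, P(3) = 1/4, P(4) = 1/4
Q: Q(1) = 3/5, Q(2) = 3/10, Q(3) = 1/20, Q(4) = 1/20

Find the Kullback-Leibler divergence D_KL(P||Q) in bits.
0.7794 bits

D_KL(P||Q) = Σ P(x) log₂(P(x)/Q(x))

Computing term by term:
  P(1)·log₂(P(1)/Q(1)) = (1/4)·log₂((1/4)/(3/5)) = -0.31576
  P(2)·log₂(P(2)/Q(2)) = (1/4)·log₂((1/4)/(3/10)) = -0.06576
  P(3)·log₂(P(3)/Q(3)) = (1/4)·log₂((1/4)/(1/20)) = 0.58048
  P(4)·log₂(P(4)/Q(4)) = (1/4)·log₂((1/4)/(1/20)) = 0.58048

D_KL(P||Q) = -0.31576 - 0.06576 + 0.58048 + 0.58048 = 0.77944 ≈ 0.7794 bits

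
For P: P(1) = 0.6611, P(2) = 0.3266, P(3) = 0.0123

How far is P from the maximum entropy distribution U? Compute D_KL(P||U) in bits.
0.5849 bits

U(i) = 1/3 for all i

D_KL(P||U) = Σ P(x) log₂(P(x) / (1/3))
           = Σ P(x) log₂(P(x)) + log₂(3)
           = log₂(3) - H(P)

H(P) = -Σ P(x) log₂(P(x)):
  -P(1)·log₂(P(1)) = -(0.6611)·log₂(0.6611) = 0.39472
  -P(2)·log₂(P(2)) = -(0.3266)·log₂(0.3266) = 0.52726
  -P(3)·log₂(P(3)) = -(0.0123)·log₂(0.0123) = 0.07805
H(P) = 0.39472 + 0.52726 + 0.07805 = 1.00003 bits

log₂(3) = 1.58496 bits

D_KL(P||U) = 1.58496 - 1.00003 = 0.58493 ≈ 0.5849 bits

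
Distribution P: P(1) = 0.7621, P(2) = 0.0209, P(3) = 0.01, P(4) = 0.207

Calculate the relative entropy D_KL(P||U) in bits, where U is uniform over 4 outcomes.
1.0479 bits

U(i) = 1/4 for all i

D_KL(P||U) = Σ P(x) log₂(P(x) / (1/4))
           = Σ P(x) log₂(P(x)) + log₂(4)
           = log₂(4) - H(P)

H(P) = -Σ P(x) log₂(P(x)):
  -P(1)·log₂(P(1)) = -(0.7621)·log₂(0.7621) = 0.29870
  -P(2)·log₂(P(2)) = -(0.0209)·log₂(0.0209) = 0.11663
  -P(3)·log₂(P(3)) = -(0.01)·log₂(0.01) = 0.06644
  -P(4)·log₂(P(4)) = -(0.207)·log₂(0.207) = 0.47037
H(P) = 0.29870 + 0.11663 + 0.06644 + 0.47037 = 0.95214 bits

log₂(4) = 2.00000 bits

D_KL(P||U) = 2.00000 - 0.95214 = 1.04786 ≈ 1.0479 bits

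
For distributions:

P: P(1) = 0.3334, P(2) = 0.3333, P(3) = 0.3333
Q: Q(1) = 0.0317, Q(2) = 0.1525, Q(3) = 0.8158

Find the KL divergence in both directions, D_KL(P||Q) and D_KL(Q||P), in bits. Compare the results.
D_KL(P||Q) = 1.0773 bits, D_KL(Q||P) = 0.7739 bits. D_KL(P||Q) is larger than D_KL(Q||P) by 0.3034 bits; the two directions differ.

D_KL(P||Q) = Σ P(x) log₂(P(x)/Q(x))

Computing term by term:
  P(1)·log₂(P(1)/Q(1)) = 0.3334·log₂(0.3334/0.0317) = 1.13179
  P(2)·log₂(P(2)/Q(2)) = 0.3333·log₂(0.3333/0.1525) = 0.37597
  P(3)·log₂(P(3)/Q(3)) = 0.3333·log₂(0.3333/0.8158) = -0.43042

D_KL(P||Q) = 1.13179 + 0.37597 - 0.43042 = 1.07734 ≈ 1.0773 bits

D_KL(Q||P) = Σ Q(x) log₂(Q(x)/P(x))

Computing term by term:
  Q(1)·log₂(Q(1)/P(1)) = 0.0317·log₂(0.0317/0.3334) = -0.10761
  Q(2)·log₂(Q(2)/P(2)) = 0.1525·log₂(0.1525/0.3333) = -0.17202
  Q(3)·log₂(Q(3)/P(3)) = 0.8158·log₂(0.8158/0.3333) = 1.05352

D_KL(Q||P) = -0.10761 - 0.17202 + 1.05352 = 0.77389 ≈ 0.7739 bits

These are NOT equal (difference: 0.3034 bits). KL divergence is asymmetric: D_KL(P||Q) ≠ D_KL(Q||P) in general.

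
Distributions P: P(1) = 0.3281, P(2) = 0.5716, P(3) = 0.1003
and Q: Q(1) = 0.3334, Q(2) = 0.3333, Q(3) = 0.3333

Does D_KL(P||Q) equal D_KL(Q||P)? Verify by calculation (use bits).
D_KL(P||Q) = 0.2635 bits, D_KL(Q||P) = 0.3258 bits. No — D_KL(P||Q) ≠ D_KL(Q||P) for this pair.

D_KL(P||Q) = Σ P(x) log₂(P(x)/Q(x))

Computing term by term:
  P(1)·log₂(P(1)/Q(1)) = 0.3281·log₂(0.3281/0.3334) = -0.00759
  P(2)·log₂(P(2)/Q(2)) = 0.5716·log₂(0.5716/0.3333) = 0.44481
  P(3)·log₂(P(3)/Q(3)) = 0.1003·log₂(0.1003/0.3333) = -0.17377

D_KL(P||Q) = -0.00759 + 0.44481 - 0.17377 = 0.26345 ≈ 0.2635 bits

D_KL(Q||P) = Σ Q(x) log₂(Q(x)/P(x))

Computing term by term:
  Q(1)·log₂(Q(1)/P(1)) = 0.3334·log₂(0.3334/0.3281) = 0.00771
  Q(2)·log₂(Q(2)/P(2)) = 0.3333·log₂(0.3333/0.5716) = -0.25937
  Q(3)·log₂(Q(3)/P(3)) = 0.3333·log₂(0.3333/0.1003) = 0.57744

D_KL(Q||P) = 0.00771 - 0.25937 + 0.57744 = 0.32578 ≈ 0.3258 bits

These are NOT equal (difference: 0.0623 bits). KL divergence is asymmetric: D_KL(P||Q) ≠ D_KL(Q||P) in general.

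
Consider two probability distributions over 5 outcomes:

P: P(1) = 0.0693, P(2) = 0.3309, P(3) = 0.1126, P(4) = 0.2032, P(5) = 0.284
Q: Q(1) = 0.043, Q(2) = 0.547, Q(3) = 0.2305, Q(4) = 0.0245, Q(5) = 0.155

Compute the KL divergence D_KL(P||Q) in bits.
0.5597 bits

D_KL(P||Q) = Σ P(x) log₂(P(x)/Q(x))

Computing term by term:
  P(1)·log₂(P(1)/Q(1)) = 0.0693·log₂(0.0693/0.043) = 0.04771
  P(2)·log₂(P(2)/Q(2)) = 0.3309·log₂(0.3309/0.547) = -0.23995
  P(3)·log₂(P(3)/Q(3)) = 0.1126·log₂(0.1126/0.2305) = -0.11638
  P(4)·log₂(P(4)/Q(4)) = 0.2032·log₂(0.2032/0.0245) = 0.62018
  P(5)·log₂(P(5)/Q(5)) = 0.284·log₂(0.284/0.155) = 0.24811

D_KL(P||Q) = 0.04771 - 0.23995 - 0.11638 + 0.62018 + 0.24811 = 0.55967 ≈ 0.5597 bits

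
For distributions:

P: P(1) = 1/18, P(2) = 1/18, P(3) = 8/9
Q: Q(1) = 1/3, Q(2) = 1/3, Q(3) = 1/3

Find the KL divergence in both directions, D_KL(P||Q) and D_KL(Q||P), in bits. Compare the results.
D_KL(P||Q) = 0.9706 bits, D_KL(Q||P) = 1.2516 bits. D_KL(Q||P) is larger than D_KL(P||Q) by 0.2810 bits; the two directions differ.

D_KL(P||Q) = Σ P(x) log₂(P(x)/Q(x))

Computing term by term:
  P(1)·log₂(P(1)/Q(1)) = (1/18)·log₂((1/18)/(1/3)) = -0.14361
  P(2)·log₂(P(2)/Q(2)) = (1/18)·log₂((1/18)/(1/3)) = -0.14361
  P(3)·log₂(P(3)/Q(3)) = (8/9)·log₂((8/9)/(1/3)) = 1.25781

D_KL(P||Q) = -0.14361 - 0.14361 + 1.25781 = 0.97059 ≈ 0.9706 bits

D_KL(Q||P) = Σ Q(x) log₂(Q(x)/P(x))

Computing term by term:
  Q(1)·log₂(Q(1)/P(1)) = (1/3)·log₂((1/3)/(1/18)) = 0.86165
  Q(2)·log₂(Q(2)/P(2)) = (1/3)·log₂((1/3)/(1/18)) = 0.86165
  Q(3)·log₂(Q(3)/P(3)) = (1/3)·log₂((1/3)/(8/9)) = -0.47168

D_KL(Q||P) = 0.86165 + 0.86165 - 0.47168 = 1.25162 ≈ 1.2516 bits

These are NOT equal (difference: 0.2810 bits). KL divergence is asymmetric: D_KL(P||Q) ≠ D_KL(Q||P) in general.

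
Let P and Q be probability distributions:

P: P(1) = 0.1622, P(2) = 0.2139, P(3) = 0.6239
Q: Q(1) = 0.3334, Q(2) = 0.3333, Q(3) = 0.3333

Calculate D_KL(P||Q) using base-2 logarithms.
0.2588 bits

D_KL(P||Q) = Σ P(x) log₂(P(x)/Q(x))

Computing term by term:
  P(1)·log₂(P(1)/Q(1)) = 0.1622·log₂(0.1622/0.3334) = -0.16860
  P(2)·log₂(P(2)/Q(2)) = 0.2139·log₂(0.2139/0.3333) = -0.13687
  P(3)·log₂(P(3)/Q(3)) = 0.6239·log₂(0.6239/0.3333) = 0.56431

D_KL(P||Q) = -0.16860 - 0.13687 + 0.56431 = 0.25884 ≈ 0.2588 bits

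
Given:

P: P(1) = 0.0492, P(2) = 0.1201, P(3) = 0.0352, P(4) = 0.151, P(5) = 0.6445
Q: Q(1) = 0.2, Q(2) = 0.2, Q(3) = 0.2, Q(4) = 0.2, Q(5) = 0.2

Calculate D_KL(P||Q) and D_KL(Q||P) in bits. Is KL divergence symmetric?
D_KL(P||Q) = 0.7507 bits, D_KL(Q||P) = 0.7965 bits. No, KL divergence is not symmetric.

D_KL(P||Q) = Σ P(x) log₂(P(x)/Q(x))

Computing term by term:
  P(1)·log₂(P(1)/Q(1)) = 0.0492·log₂(0.0492/0.2) = -0.09954
  P(2)·log₂(P(2)/Q(2)) = 0.1201·log₂(0.1201/0.2) = -0.08837
  P(3)·log₂(P(3)/Q(3)) = 0.0352·log₂(0.0352/0.2) = -0.08822
  P(4)·log₂(P(4)/Q(4)) = 0.151·log₂(0.151/0.2) = -0.06122
  P(5)·log₂(P(5)/Q(5)) = 0.6445·log₂(0.6445/0.2) = 1.08803

D_KL(P||Q) = -0.09954 - 0.08837 - 0.08822 - 0.06122 + 1.08803 = 0.75068 ≈ 0.7507 bits

D_KL(Q||P) = Σ Q(x) log₂(Q(x)/P(x))

Computing term by term:
  Q(1)·log₂(Q(1)/P(1)) = 0.2·log₂(0.2/0.0492) = 0.40465
  Q(2)·log₂(Q(2)/P(2)) = 0.2·log₂(0.2/0.1201) = 0.14715
  Q(3)·log₂(Q(3)/P(3)) = 0.2·log₂(0.2/0.0352) = 0.50127
  Q(4)·log₂(Q(4)/P(4)) = 0.2·log₂(0.2/0.151) = 0.08109
  Q(5)·log₂(Q(5)/P(5)) = 0.2·log₂(0.2/0.6445) = -0.33764

D_KL(Q||P) = 0.40465 + 0.14715 + 0.50127 + 0.08109 - 0.33764 = 0.79652 ≈ 0.7965 bits

These are NOT equal (difference: 0.0458 bits). KL divergence is asymmetric: D_KL(P||Q) ≠ D_KL(Q||P) in general.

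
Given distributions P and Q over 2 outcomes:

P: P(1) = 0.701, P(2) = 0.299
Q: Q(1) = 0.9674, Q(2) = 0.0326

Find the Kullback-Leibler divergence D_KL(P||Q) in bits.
0.6302 bits

D_KL(P||Q) = Σ P(x) log₂(P(x)/Q(x))

Computing term by term:
  P(1)·log₂(P(1)/Q(1)) = 0.701·log₂(0.701/0.9674) = -0.32575
  P(2)·log₂(P(2)/Q(2)) = 0.299·log₂(0.299/0.0326) = 0.95596

D_KL(P||Q) = -0.32575 + 0.95596 = 0.63021 ≈ 0.6302 bits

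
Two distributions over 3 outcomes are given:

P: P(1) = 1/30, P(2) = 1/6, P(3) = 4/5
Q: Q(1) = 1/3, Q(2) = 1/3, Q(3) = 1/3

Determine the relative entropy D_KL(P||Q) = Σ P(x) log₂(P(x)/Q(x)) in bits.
0.7330 bits

D_KL(P||Q) = Σ P(x) log₂(P(x)/Q(x))

Computing term by term:
  P(1)·log₂(P(1)/Q(1)) = (1/30)·log₂((1/30)/(1/3)) = -0.11073
  P(2)·log₂(P(2)/Q(2)) = (1/6)·log₂((1/6)/(1/3)) = -0.16667
  P(3)·log₂(P(3)/Q(3)) = (4/5)·log₂((4/5)/(1/3)) = 1.01043

D_KL(P||Q) = -0.11073 - 0.16667 + 1.01043 = 0.73303 ≈ 0.7330 bits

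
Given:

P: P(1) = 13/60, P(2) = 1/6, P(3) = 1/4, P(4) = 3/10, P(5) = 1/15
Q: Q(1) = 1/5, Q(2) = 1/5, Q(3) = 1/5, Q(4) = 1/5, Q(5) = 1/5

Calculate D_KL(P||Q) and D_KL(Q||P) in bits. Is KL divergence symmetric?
D_KL(P||Q) = 0.1315 bits, D_KL(Q||P) = 0.1651 bits. No, KL divergence is not symmetric.

D_KL(P||Q) = Σ P(x) log₂(P(x)/Q(x))

Computing term by term:
  P(1)·log₂(P(1)/Q(1)) = (13/60)·log₂((13/60)/(1/5)) = 0.02502
  P(2)·log₂(P(2)/Q(2)) = (1/6)·log₂((1/6)/(1/5)) = -0.04384
  P(3)·log₂(P(3)/Q(3)) = (1/4)·log₂((1/4)/(1/5)) = 0.08048
  P(4)·log₂(P(4)/Q(4)) = (3/10)·log₂((3/10)/(1/5)) = 0.17549
  P(5)·log₂(P(5)/Q(5)) = (1/15)·log₂((1/15)/(1/5)) = -0.10566

D_KL(P||Q) = 0.02502 - 0.04384 + 0.08048 + 0.17549 - 0.10566 = 0.13149 ≈ 0.1315 bits

D_KL(Q||P) = Σ Q(x) log₂(Q(x)/P(x))

Computing term by term:
  Q(1)·log₂(Q(1)/P(1)) = (1/5)·log₂((1/5)/(13/60)) = -0.02310
  Q(2)·log₂(Q(2)/P(2)) = (1/5)·log₂((1/5)/(1/6)) = 0.05261
  Q(3)·log₂(Q(3)/P(3)) = (1/5)·log₂((1/5)/(1/4)) = -0.06439
  Q(4)·log₂(Q(4)/P(4)) = (1/5)·log₂((1/5)/(3/10)) = -0.11699
  Q(5)·log₂(Q(5)/P(5)) = (1/5)·log₂((1/5)/(1/15)) = 0.31699

D_KL(Q||P) = -0.02310 + 0.05261 - 0.06439 - 0.11699 + 0.31699 = 0.16512 ≈ 0.1651 bits

These are NOT equal (difference: 0.0336 bits). KL divergence is asymmetric: D_KL(P||Q) ≠ D_KL(Q||P) in general.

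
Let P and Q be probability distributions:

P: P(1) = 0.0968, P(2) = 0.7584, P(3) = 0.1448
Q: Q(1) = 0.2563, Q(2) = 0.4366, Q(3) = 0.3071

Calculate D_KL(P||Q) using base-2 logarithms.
0.3111 bits

D_KL(P||Q) = Σ P(x) log₂(P(x)/Q(x))

Computing term by term:
  P(1)·log₂(P(1)/Q(1)) = 0.0968·log₂(0.0968/0.2563) = -0.13598
  P(2)·log₂(P(2)/Q(2)) = 0.7584·log₂(0.7584/0.4366) = 0.60418
  P(3)·log₂(P(3)/Q(3)) = 0.1448·log₂(0.1448/0.3071) = -0.15706

D_KL(P||Q) = -0.13598 + 0.60418 - 0.15706 = 0.31114 ≈ 0.3111 bits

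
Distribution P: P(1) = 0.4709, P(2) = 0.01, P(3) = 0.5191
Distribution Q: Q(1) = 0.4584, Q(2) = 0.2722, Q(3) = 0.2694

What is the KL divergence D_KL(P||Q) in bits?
0.4618 bits

D_KL(P||Q) = Σ P(x) log₂(P(x)/Q(x))

Computing term by term:
  P(1)·log₂(P(1)/Q(1)) = 0.4709·log₂(0.4709/0.4584) = 0.01828
  P(2)·log₂(P(2)/Q(2)) = 0.01·log₂(0.01/0.2722) = -0.04767
  P(3)·log₂(P(3)/Q(3)) = 0.5191·log₂(0.5191/0.2694) = 0.49120

D_KL(P||Q) = 0.01828 - 0.04767 + 0.49120 = 0.46181 ≈ 0.4618 bits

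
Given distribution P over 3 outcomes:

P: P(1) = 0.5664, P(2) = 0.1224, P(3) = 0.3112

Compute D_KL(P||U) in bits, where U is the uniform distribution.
0.2255 bits

U(i) = 1/3 for all i

D_KL(P||U) = Σ P(x) log₂(P(x) / (1/3))
           = Σ P(x) log₂(P(x)) + log₂(3)
           = log₂(3) - H(P)

H(P) = -Σ P(x) log₂(P(x)):
  -P(1)·log₂(P(1)) = -(0.5664)·log₂(0.5664) = 0.46451
  -P(2)·log₂(P(2)) = -(0.1224)·log₂(0.1224) = 0.37091
  -P(3)·log₂(P(3)) = -(0.3112)·log₂(0.3112) = 0.52409
H(P) = 0.46451 + 0.37091 + 0.52409 = 1.35951 bits

log₂(3) = 1.58496 bits

D_KL(P||U) = 1.58496 - 1.35951 = 0.22545 ≈ 0.2255 bits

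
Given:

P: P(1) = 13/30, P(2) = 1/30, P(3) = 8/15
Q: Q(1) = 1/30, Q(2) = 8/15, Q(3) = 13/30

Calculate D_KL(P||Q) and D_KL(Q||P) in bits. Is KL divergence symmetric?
D_KL(P||Q) = 1.6300 bits, D_KL(Q||P) = 1.8802 bits. No, KL divergence is not symmetric.

D_KL(P||Q) = Σ P(x) log₂(P(x)/Q(x))

Computing term by term:
  P(1)·log₂(P(1)/Q(1)) = (13/30)·log₂((13/30)/(1/30)) = 1.60352
  P(2)·log₂(P(2)/Q(2)) = (1/30)·log₂((1/30)/(8/15)) = -0.13333
  P(3)·log₂(P(3)/Q(3)) = (8/15)·log₂((8/15)/(13/30)) = 0.15977

D_KL(P||Q) = 1.60352 - 0.13333 + 0.15977 = 1.62996 ≈ 1.6300 bits

D_KL(Q||P) = Σ Q(x) log₂(Q(x)/P(x))

Computing term by term:
  Q(1)·log₂(Q(1)/P(1)) = (1/30)·log₂((1/30)/(13/30)) = -0.12335
  Q(2)·log₂(Q(2)/P(2)) = (8/15)·log₂((8/15)/(1/30)) = 2.13333
  Q(3)·log₂(Q(3)/P(3)) = (13/30)·log₂((13/30)/(8/15)) = -0.12981

D_KL(Q||P) = -0.12335 + 2.13333 - 0.12981 = 1.88017 ≈ 1.8802 bits

These are NOT equal (difference: 0.2502 bits). KL divergence is asymmetric: D_KL(P||Q) ≠ D_KL(Q||P) in general.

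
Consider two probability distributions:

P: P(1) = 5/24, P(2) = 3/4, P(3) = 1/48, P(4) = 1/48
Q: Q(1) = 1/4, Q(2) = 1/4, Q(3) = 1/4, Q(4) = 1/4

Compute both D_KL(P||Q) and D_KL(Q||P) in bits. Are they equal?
D_KL(P||Q) = 0.9845 bits, D_KL(Q||P) = 1.4620 bits. No, they are not equal.

D_KL(P||Q) = Σ P(x) log₂(P(x)/Q(x))

Computing term by term:
  P(1)·log₂(P(1)/Q(1)) = (5/24)·log₂((5/24)/(1/4)) = -0.05480
  P(2)·log₂(P(2)/Q(2)) = (3/4)·log₂((3/4)/(1/4)) = 1.18872
  P(3)·log₂(P(3)/Q(3)) = (1/48)·log₂((1/48)/(1/4)) = -0.07469
  P(4)·log₂(P(4)/Q(4)) = (1/48)·log₂((1/48)/(1/4)) = -0.07469

D_KL(P||Q) = -0.05480 + 1.18872 - 0.07469 - 0.07469 = 0.98454 ≈ 0.9845 bits

D_KL(Q||P) = Σ Q(x) log₂(Q(x)/P(x))

Computing term by term:
  Q(1)·log₂(Q(1)/P(1)) = (1/4)·log₂((1/4)/(5/24)) = 0.06576
  Q(2)·log₂(Q(2)/P(2)) = (1/4)·log₂((1/4)/(3/4)) = -0.39624
  Q(3)·log₂(Q(3)/P(3)) = (1/4)·log₂((1/4)/(1/48)) = 0.89624
  Q(4)·log₂(Q(4)/P(4)) = (1/4)·log₂((1/4)/(1/48)) = 0.89624

D_KL(Q||P) = 0.06576 - 0.39624 + 0.89624 + 0.89624 = 1.46200 ≈ 1.4620 bits

These are NOT equal (difference: 0.4775 bits). KL divergence is asymmetric: D_KL(P||Q) ≠ D_KL(Q||P) in general.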